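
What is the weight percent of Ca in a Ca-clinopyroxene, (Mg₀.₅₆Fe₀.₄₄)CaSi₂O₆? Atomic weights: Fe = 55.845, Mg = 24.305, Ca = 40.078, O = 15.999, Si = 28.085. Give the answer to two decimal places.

17.39 mass %

Formula mass = 0.56·24.305 + 0.44·55.845 + 1·40.078 + 2·28.085 + 6·15.999 = 230.425 g/mol, of which 40.078 g is Ca.
So Ca makes up 40.078/230.425 = 0.1739 of the mass, i.e. 17.39%.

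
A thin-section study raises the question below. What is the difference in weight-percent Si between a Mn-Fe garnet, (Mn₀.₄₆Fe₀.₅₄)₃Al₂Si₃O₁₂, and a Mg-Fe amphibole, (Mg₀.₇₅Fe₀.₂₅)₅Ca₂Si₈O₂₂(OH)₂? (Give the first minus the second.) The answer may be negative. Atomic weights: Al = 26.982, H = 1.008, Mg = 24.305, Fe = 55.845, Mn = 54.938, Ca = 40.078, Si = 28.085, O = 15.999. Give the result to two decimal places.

-9.41 percentage points

M((Mn₀.₄₆Fe₀.₅₄)₃Al₂Si₃O₁₂) = 496.490 g/mol, so wt% Si = 84.255/496.490 × 100 = 16.97%.
M((Mg₀.₇₅Fe₀.₂₅)₅Ca₂Si₈O₂₂(OH)₂) = 851.778 g/mol, so wt% Si = 224.680/851.778 × 100 = 26.38%.
16.97 − 26.38 = -9.41 pp.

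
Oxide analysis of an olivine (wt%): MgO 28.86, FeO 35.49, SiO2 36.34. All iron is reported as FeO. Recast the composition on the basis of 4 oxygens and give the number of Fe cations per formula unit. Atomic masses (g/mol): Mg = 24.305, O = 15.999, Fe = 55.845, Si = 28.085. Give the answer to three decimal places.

0.817 Fe apfu

28.86 wt% MgO ÷ 40.304 g/mol = 0.71606 mol, giving 0.71606 Mg and 0.71606 O.
35.49 wt% FeO ÷ 71.844 g/mol = 0.49399 mol, giving 0.49399 Fe and 0.49399 O.
36.34 wt% SiO2 ÷ 60.083 g/mol = 0.60483 mol, giving 0.60483 Si and 1.20966 O.
Oxygen sums to 2.41971; scaling by 4/2.41971 = 1.65309 puts the formula on 4 O.
Fe: 0.49399 × 1.65309 = 0.817 atoms per formula unit.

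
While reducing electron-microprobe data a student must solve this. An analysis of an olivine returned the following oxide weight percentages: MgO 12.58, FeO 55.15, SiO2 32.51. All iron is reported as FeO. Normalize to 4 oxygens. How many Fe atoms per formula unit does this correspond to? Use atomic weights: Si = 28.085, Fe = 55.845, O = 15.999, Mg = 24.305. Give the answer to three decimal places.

1.420 Fe apfu

12.58 wt% MgO ÷ 40.304 g/mol = 0.31213 mol, giving 0.31213 Mg and 0.31213 O.
55.15 wt% FeO ÷ 71.844 g/mol = 0.76764 mol, giving 0.76764 Fe and 0.76764 O.
32.51 wt% SiO2 ÷ 60.083 g/mol = 0.54108 mol, giving 0.54108 Si and 1.08216 O.
Oxygen sums to 2.16193; scaling by 4/2.16193 = 1.85020 puts the formula on 4 O.
Fe: 0.76764 × 1.85020 = 1.420 atoms per formula unit.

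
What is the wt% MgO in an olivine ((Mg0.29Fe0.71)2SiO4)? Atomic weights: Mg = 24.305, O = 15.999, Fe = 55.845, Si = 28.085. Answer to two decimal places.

Molar mass of (Mg0.29Fe0.71)2SiO4 = 0.58*24.305 + 1.42*55.845 + 1*28.085 + 4*15.999 = 185.478 g/mol.
Each formula unit contains 0.58 Mg, equivalent to 0.58/1 = 0.5800 mol MgO.
M(MgO) = 1×24.305 + 1×15.999 = 40.304 g/mol.
Mass of MgO per formula unit = 0.5800 × 40.304 = 23.376 g.
MgO wt% = 23.376 / 185.478 × 100 = 12.60%.

12.60 wt%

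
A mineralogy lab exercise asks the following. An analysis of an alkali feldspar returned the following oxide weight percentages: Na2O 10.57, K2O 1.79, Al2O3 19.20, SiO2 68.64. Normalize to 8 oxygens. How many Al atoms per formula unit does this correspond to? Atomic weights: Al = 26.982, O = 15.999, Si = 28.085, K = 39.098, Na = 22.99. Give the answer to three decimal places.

Na2O (M=61.979): mol = 0.17054; Na = 0.34108, O = 0.17054.
K2O (M=94.195): mol = 0.01900; K = 0.03800, O = 0.01900.
Al2O3 (M=101.961): mol = 0.18831; Al = 0.37662, O = 0.56493.
SiO2 (M=60.083): mol = 1.14242; Si = 1.14242, O = 2.28484.
ΣO = 3.03931; factor = 8/ΣO = 2.63218.
Al apfu = 0.37662 × 2.63218 = 0.991.

0.991 Al apfu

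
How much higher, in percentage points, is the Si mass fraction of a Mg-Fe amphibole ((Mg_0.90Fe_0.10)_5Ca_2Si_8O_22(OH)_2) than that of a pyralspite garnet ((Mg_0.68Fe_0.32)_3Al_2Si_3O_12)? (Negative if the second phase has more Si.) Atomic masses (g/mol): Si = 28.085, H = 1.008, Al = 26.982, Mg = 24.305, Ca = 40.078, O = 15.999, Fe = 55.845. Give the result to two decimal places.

M((Mg_0.90Fe_0.10)_5Ca_2Si_8O_22(OH)_2) = 828.123 g/mol, so wt% Si = 224.680/828.123 × 100 = 27.13%.
M((Mg_0.68Fe_0.32)_3Al_2Si_3O_12) = 433.400 g/mol, so wt% Si = 84.255/433.400 × 100 = 19.44%.
27.13 − 19.44 = 7.69 pp.

7.69 percentage points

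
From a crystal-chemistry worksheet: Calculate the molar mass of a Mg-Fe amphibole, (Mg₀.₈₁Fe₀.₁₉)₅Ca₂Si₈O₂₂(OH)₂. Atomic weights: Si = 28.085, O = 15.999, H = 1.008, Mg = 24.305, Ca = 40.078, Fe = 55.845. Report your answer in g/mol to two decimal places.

M = 4.05×24.305 + 0.95×55.845 + 2×40.078 + 8×28.085 + 24×15.999 + 2×1.008

842.32 g/mol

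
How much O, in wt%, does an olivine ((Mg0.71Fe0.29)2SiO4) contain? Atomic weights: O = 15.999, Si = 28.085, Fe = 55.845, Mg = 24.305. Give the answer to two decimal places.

40.25 wt%

Formula mass = 1.42*24.305 + 0.58*55.845 + 1*28.085 + 4*15.999 = 158.984 g/mol, of which 63.996 g is O.
So O makes up 63.996/158.984 = 0.4025 of the mass, i.e. 40.25%.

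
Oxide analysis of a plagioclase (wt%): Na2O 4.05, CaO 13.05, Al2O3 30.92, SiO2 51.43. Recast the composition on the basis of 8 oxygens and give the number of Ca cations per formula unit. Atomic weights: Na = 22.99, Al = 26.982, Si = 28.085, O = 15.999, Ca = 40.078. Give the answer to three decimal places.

Na2O (M=61.979): mol = 0.06534; Na = 0.13068, O = 0.06534.
CaO (M=56.077): mol = 0.23272; Ca = 0.23272, O = 0.23272.
Al2O3 (M=101.961): mol = 0.30325; Al = 0.60650, O = 0.90975.
SiO2 (M=60.083): mol = 0.85598; Si = 0.85598, O = 1.71196.
ΣO = 2.91977; factor = 8/ΣO = 2.73994.
Ca apfu = 0.23272 × 2.73994 = 0.638.

0.638 Ca apfu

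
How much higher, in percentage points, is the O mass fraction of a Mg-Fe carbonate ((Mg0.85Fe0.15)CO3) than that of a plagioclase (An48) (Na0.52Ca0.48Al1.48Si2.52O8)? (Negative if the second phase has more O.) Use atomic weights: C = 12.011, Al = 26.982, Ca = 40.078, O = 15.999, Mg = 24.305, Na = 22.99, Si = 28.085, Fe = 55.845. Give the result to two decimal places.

6.48 percentage points

First mineral: 47.997 g O in 89.044 g formula = 53.90 wt% O.
Second mineral: 127.992 g O in 269.892 g formula = 47.42 wt% O.
53.90% − 47.42% gives a difference of 6.48 percentage points.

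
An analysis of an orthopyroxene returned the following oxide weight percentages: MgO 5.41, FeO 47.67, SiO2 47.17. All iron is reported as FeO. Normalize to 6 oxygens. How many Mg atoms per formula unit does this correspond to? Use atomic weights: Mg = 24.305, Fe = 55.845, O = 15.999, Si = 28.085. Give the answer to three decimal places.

0.340 Mg apfu

MgO (M=40.304): mol = 0.13423; Mg = 0.13423, O = 0.13423.
FeO (M=71.844): mol = 0.66352; Fe = 0.66352, O = 0.66352.
SiO2 (M=60.083): mol = 0.78508; Si = 0.78508, O = 1.57016.
ΣO = 2.36791; factor = 6/ΣO = 2.53388.
Mg apfu = 0.13423 × 2.53388 = 0.340.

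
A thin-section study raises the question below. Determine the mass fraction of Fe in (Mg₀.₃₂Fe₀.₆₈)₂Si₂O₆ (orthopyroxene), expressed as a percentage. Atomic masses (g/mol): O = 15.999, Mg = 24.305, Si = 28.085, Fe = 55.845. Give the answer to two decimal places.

Formula mass = 0.64×24.305 + 1.36×55.845 + 2×28.085 + 6×15.999 = 243.668 g/mol, of which 75.949 g is Fe.
So Fe makes up 75.949/243.668 = 0.3117 of the mass, i.e. 31.17%.

31.17 wt%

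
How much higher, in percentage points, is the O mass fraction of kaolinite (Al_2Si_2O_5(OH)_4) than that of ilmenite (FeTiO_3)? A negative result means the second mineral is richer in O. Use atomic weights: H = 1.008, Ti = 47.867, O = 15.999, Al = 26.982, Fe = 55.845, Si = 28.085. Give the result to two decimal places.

24.14 percentage points

First mineral: 143.991 g O in 258.157 g formula = 55.78 wt% O.
Second mineral: 47.997 g O in 151.709 g formula = 31.64 wt% O.
55.78% − 31.64% gives a difference of 24.14 percentage points.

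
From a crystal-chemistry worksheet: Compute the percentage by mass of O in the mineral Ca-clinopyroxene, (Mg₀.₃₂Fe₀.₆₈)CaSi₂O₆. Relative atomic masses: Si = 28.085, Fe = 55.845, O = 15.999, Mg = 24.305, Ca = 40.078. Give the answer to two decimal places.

Molar mass of (Mg₀.₃₂Fe₀.₆₈)CaSi₂O₆: 0.32*24.305 + 0.68*55.845 + 1*40.078 + 2*28.085 + 6*15.999 = 237.994 g/mol.
Mass of O per formula unit: 6 × 15.999 = 95.994 g.
Weight fraction O = 95.994 / 237.994 = 0.4033.

40.33 wt%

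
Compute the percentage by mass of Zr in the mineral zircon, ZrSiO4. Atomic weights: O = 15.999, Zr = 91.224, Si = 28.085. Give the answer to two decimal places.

49.77 wt%

M(ZrSiO4) = 183.305 g/mol.
Zr contributes 1 × 91.224 = 91.224 g per mole.
91.224/183.305 = 0.4977 → 49.77%.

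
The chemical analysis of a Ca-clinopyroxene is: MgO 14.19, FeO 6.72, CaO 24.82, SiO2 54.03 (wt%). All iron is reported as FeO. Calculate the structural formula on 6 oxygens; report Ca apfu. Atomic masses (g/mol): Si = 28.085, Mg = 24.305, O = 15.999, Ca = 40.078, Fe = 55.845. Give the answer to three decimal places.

0.988 Ca apfu

MgO (M=40.304): mol = 0.35207; Mg = 0.35207, O = 0.35207.
FeO (M=71.844): mol = 0.09354; Fe = 0.09354, O = 0.09354.
CaO (M=56.077): mol = 0.44261; Ca = 0.44261, O = 0.44261.
SiO2 (M=60.083): mol = 0.89926; Si = 0.89926, O = 1.79852.
ΣO = 2.68674; factor = 6/ΣO = 2.23319.
Ca apfu = 0.44261 × 2.23319 = 0.988.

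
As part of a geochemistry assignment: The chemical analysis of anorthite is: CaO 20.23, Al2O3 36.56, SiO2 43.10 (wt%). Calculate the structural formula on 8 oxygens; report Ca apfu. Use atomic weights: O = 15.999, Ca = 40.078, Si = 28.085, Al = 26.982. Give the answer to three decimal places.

CaO (M=56.077): mol = 0.36075; Ca = 0.36075, O = 0.36075.
Al2O3 (M=101.961): mol = 0.35857; Al = 0.71714, O = 1.07571.
SiO2 (M=60.083): mol = 0.71734; Si = 0.71734, O = 1.43468.
ΣO = 2.87114; factor = 8/ΣO = 2.78635.
Ca apfu = 0.36075 × 2.78635 = 1.005.

1.005 Ca apfu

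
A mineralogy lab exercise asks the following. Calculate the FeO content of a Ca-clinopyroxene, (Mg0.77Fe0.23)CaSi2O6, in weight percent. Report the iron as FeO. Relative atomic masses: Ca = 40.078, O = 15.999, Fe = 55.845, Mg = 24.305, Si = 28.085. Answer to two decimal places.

M((Mg0.77Fe0.23)CaSi2O6) = 223.801 g/mol; M(FeO) = 71.844 g/mol.
Moles FeO per formula unit = 0.23 Fe ÷ 1 = 0.2300.
FeO fraction = (0.2300 × 71.844) / 223.801 = 16.524/223.801 = 0.0738.

7.38 wt%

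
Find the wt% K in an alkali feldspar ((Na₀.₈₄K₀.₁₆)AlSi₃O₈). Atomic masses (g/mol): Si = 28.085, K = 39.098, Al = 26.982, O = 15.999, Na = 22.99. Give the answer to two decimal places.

2.36 weight percent

Formula mass = 0.84·22.99 + 0.16·39.098 + 1·26.982 + 3·28.085 + 8·15.999 = 264.796 g/mol, of which 6.256 g is K.
So K makes up 6.256/264.796 = 0.0236 of the mass, i.e. 2.36%.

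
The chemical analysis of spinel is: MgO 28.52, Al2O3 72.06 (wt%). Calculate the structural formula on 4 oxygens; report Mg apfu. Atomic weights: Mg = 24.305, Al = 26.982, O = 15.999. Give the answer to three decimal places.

1.001 Mg apfu

28.52 wt% MgO ÷ 40.304 g/mol = 0.70762 mol, giving 0.70762 Mg and 0.70762 O.
72.06 wt% Al2O3 ÷ 101.961 g/mol = 0.70674 mol, giving 1.41348 Al and 2.12022 O.
Oxygen sums to 2.82784; scaling by 4/2.82784 = 1.41451 puts the formula on 4 O.
Mg: 0.70762 × 1.41451 = 1.001 atoms per formula unit.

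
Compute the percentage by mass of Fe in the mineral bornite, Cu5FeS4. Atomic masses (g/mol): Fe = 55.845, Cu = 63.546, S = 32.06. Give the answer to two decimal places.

11.13 mass %

Formula mass = 5*63.546 + 1*55.845 + 4*32.06 = 501.815 g/mol, of which 55.845 g is Fe.
So Fe makes up 55.845/501.815 = 0.1113 of the mass, i.e. 11.13%.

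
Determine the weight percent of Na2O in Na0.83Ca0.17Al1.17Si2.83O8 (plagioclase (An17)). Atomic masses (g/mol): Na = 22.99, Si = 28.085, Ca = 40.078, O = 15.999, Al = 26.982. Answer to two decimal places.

9.71 wt%

Formula mass = 264.936 g/mol.
0.83 Na → 0.4150 mol Na2O per formula unit; M(Na2O) = 61.979, so Na2O mass = 25.721 g.
25.721/264.936 × 100 = 9.71 wt%.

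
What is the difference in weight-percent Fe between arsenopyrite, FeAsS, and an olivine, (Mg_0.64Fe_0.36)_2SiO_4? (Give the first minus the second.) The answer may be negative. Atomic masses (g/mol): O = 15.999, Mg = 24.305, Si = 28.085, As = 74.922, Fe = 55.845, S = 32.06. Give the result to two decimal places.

M(FeAsS) = 162.827 g/mol, so wt% Fe = 55.845/162.827 × 100 = 34.30%.
M((Mg_0.64Fe_0.36)_2SiO_4) = 163.400 g/mol, so wt% Fe = 40.208/163.400 × 100 = 24.61%.
34.30 − 24.61 = 9.69 pp.

9.69 percentage points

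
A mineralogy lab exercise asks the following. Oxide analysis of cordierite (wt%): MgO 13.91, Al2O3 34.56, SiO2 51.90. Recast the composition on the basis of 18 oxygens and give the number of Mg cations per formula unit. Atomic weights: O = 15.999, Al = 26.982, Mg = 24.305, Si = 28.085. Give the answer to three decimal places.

MgO: 13.91/40.304 = 0.34513 mol → 0.34513 mol Mg, 0.34513 mol O.
Al2O3: 34.56/101.961 = 0.33895 mol → 0.67790 mol Al, 1.01685 mol O.
SiO2: 51.90/60.083 = 0.86381 mol → 0.86381 mol Si, 1.72762 mol O.
Total oxygen = 3.08960 mol. Normalization factor = 18/3.08960 = 5.82600.
Mg per 18 O = 0.34513 × 5.82600 = 2.011.

2.011 Mg apfu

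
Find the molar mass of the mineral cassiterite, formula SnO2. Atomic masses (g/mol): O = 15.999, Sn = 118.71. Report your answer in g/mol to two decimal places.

The formula mass is the sum 1(118.71) + 2(15.999).

150.71 g/mol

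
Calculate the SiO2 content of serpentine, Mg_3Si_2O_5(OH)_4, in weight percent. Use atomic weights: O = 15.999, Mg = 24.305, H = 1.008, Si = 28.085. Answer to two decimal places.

43.36 wt%

M(Mg_3Si_2O_5(OH)_4) = 277.108 g/mol; M(SiO2) = 60.083 g/mol.
Moles SiO2 per formula unit = 2 Si ÷ 1 = 2.0000.
SiO2 fraction = (2.0000 × 60.083) / 277.108 = 120.166/277.108 = 0.4336.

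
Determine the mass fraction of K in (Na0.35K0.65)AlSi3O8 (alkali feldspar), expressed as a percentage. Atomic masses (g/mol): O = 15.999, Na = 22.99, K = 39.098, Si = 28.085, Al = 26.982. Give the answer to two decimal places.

Molar mass of (Na0.35K0.65)AlSi3O8: 0.35×22.99 + 0.65×39.098 + 1×26.982 + 3×28.085 + 8×15.999 = 272.689 g/mol.
Mass of K per formula unit: 0.65 × 39.098 = 25.414 g.
Weight fraction K = 25.414 / 272.689 = 0.0932.

9.32 weight percent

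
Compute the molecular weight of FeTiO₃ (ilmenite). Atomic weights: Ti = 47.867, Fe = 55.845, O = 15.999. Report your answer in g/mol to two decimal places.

151.71 g/mol

M = 1·55.845 + 1·47.867 + 3·15.999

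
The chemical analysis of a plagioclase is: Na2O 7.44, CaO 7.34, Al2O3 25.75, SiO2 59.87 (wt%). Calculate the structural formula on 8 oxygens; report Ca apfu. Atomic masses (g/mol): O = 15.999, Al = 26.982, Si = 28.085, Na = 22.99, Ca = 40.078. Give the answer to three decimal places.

Na2O (M=61.979): mol = 0.12004; Na = 0.24008, O = 0.12004.
CaO (M=56.077): mol = 0.13089; Ca = 0.13089, O = 0.13089.
Al2O3 (M=101.961): mol = 0.25255; Al = 0.50510, O = 0.75765.
SiO2 (M=60.083): mol = 0.99645; Si = 0.99645, O = 1.99290.
ΣO = 3.00148; factor = 8/ΣO = 2.66535.
Ca apfu = 0.13089 × 2.66535 = 0.349.

0.349 Ca apfu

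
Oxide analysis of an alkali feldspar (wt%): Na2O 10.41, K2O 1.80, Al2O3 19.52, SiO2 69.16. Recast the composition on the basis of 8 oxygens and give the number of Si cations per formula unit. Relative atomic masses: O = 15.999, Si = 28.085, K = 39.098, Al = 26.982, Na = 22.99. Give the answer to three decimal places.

3.006 Si apfu

Na2O: 10.41/61.979 = 0.16796 mol → 0.33592 mol Na, 0.16796 mol O.
K2O: 1.80/94.195 = 0.01911 mol → 0.03822 mol K, 0.01911 mol O.
Al2O3: 19.52/101.961 = 0.19145 mol → 0.38290 mol Al, 0.57435 mol O.
SiO2: 69.16/60.083 = 1.15107 mol → 1.15107 mol Si, 2.30214 mol O.
Total oxygen = 3.06356 mol. Normalization factor = 8/3.06356 = 2.61134.
Si per 8 O = 1.15107 × 2.61134 = 3.006.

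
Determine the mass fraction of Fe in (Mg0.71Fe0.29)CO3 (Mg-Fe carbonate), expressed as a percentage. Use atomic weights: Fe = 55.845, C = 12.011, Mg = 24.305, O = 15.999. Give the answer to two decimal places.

17.33 mass %

Formula mass = 0.71·24.305 + 0.29·55.845 + 1·12.011 + 3·15.999 = 93.460 g/mol, of which 16.195 g is Fe.
So Fe makes up 16.195/93.460 = 0.1733 of the mass, i.e. 17.33%.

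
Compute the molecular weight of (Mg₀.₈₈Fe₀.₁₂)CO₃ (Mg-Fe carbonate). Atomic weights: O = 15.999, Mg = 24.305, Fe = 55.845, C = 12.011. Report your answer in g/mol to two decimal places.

The formula mass is the sum 0.88·24.305 + 0.12·55.845 + 1·12.011 + 3·15.999.

88.10 g/mol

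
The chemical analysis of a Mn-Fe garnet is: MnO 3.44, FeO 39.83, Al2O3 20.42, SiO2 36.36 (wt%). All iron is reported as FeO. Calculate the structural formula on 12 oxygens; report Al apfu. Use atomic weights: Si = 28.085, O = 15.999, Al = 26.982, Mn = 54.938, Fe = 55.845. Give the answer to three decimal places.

1.991 Al apfu

MnO: 3.44/70.937 = 0.04849 mol → 0.04849 mol Mn, 0.04849 mol O.
FeO: 39.83/71.844 = 0.55440 mol → 0.55440 mol Fe, 0.55440 mol O.
Al2O3: 20.42/101.961 = 0.20027 mol → 0.40054 mol Al, 0.60081 mol O.
SiO2: 36.36/60.083 = 0.60516 mol → 0.60516 mol Si, 1.21032 mol O.
Total oxygen = 2.41402 mol. Normalization factor = 12/2.41402 = 4.97096.
Al per 12 O = 0.40054 × 4.97096 = 1.991.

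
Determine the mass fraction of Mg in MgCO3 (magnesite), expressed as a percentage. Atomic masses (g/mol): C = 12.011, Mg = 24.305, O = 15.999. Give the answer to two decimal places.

28.83 weight percent

M(MgCO3) = 84.313 g/mol.
Mg contributes 1 × 24.305 = 24.305 g per mole.
24.305/84.313 = 0.2883 → 28.83%.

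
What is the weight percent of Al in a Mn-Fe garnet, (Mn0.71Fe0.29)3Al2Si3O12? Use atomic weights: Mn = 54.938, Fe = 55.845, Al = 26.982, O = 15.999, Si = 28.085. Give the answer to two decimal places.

10.88 weight percent

Formula mass = 2.13*54.938 + 0.87*55.845 + 2*26.982 + 3*28.085 + 12*15.999 = 495.810 g/mol, of which 53.964 g is Al.
So Al makes up 53.964/495.810 = 0.1088 of the mass, i.e. 10.88%.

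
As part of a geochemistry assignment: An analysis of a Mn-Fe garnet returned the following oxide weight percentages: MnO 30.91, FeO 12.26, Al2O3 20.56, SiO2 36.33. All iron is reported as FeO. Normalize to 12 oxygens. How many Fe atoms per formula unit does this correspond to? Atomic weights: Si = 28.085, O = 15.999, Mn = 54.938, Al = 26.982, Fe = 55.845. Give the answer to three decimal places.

MnO (M=70.937): mol = 0.43574; Mn = 0.43574, O = 0.43574.
FeO (M=71.844): mol = 0.17065; Fe = 0.17065, O = 0.17065.
Al2O3 (M=101.961): mol = 0.20165; Al = 0.40330, O = 0.60495.
SiO2 (M=60.083): mol = 0.60466; Si = 0.60466, O = 1.20932.
ΣO = 2.42066; factor = 12/ΣO = 4.95733.
Fe apfu = 0.17065 × 4.95733 = 0.846.

0.846 Fe apfu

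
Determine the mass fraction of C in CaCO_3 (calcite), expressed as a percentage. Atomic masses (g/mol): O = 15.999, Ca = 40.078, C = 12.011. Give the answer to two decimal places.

Formula mass = 1×40.078 + 1×12.011 + 3×15.999 = 100.086 g/mol, of which 12.011 g is C.
So C makes up 12.011/100.086 = 0.1200 of the mass, i.e. 12.00%.

12.00 mass %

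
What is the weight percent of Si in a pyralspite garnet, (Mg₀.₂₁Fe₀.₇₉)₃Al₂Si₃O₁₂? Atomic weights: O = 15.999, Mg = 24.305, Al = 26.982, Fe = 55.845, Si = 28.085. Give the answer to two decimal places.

Molar mass of (Mg₀.₂₁Fe₀.₇₉)₃Al₂Si₃O₁₂: 0.63*24.305 + 2.37*55.845 + 2*26.982 + 3*28.085 + 12*15.999 = 477.872 g/mol.
Mass of Si per formula unit: 3 × 28.085 = 84.255 g.
Weight fraction Si = 84.255 / 477.872 = 0.1763.

17.63 mass %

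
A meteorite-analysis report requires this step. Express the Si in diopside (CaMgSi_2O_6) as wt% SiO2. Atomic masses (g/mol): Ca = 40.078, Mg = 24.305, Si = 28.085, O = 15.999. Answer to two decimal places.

M(CaMgSi_2O_6) = 216.547 g/mol; M(SiO2) = 60.083 g/mol.
Moles SiO2 per formula unit = 2 Si ÷ 1 = 2.0000.
SiO2 fraction = (2.0000 × 60.083) / 216.547 = 120.166/216.547 = 0.5549.

55.49 wt%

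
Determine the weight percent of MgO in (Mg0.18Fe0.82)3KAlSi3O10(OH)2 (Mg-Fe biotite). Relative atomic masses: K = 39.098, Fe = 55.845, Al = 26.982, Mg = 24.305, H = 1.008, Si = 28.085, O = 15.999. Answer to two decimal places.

4.40 wt%

Molar mass of (Mg0.18Fe0.82)3KAlSi3O10(OH)2 = 0.54·24.305 + 2.46·55.845 + 1·39.098 + 1·26.982 + 3·28.085 + 12·15.999 + 2·1.008 = 494.842 g/mol.
Each formula unit contains 0.54 Mg, equivalent to 0.54/1 = 0.5400 mol MgO.
M(MgO) = 1×24.305 + 1×15.999 = 40.304 g/mol.
Mass of MgO per formula unit = 0.5400 × 40.304 = 21.764 g.
MgO wt% = 21.764 / 494.842 × 100 = 4.40%.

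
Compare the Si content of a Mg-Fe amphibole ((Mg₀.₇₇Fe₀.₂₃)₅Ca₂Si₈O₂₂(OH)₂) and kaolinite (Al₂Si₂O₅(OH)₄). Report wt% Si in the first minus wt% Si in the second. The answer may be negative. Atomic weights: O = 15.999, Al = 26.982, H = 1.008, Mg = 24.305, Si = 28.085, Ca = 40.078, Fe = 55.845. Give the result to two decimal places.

4.72 percentage points

First mineral: 224.680 g Si in 848.624 g formula = 26.48 wt% Si.
Second mineral: 56.170 g Si in 258.157 g formula = 21.76 wt% Si.
26.48% − 21.76% gives a difference of 4.72 percentage points.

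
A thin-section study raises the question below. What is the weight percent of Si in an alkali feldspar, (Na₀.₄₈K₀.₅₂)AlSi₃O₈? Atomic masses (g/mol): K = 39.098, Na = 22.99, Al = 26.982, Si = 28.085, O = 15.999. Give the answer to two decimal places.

31.14 weight percent

Molar mass of (Na₀.₄₈K₀.₅₂)AlSi₃O₈: 0.48×22.99 + 0.52×39.098 + 1×26.982 + 3×28.085 + 8×15.999 = 270.595 g/mol.
Mass of Si per formula unit: 3 × 28.085 = 84.255 g.
Weight fraction Si = 84.255 / 270.595 = 0.3114.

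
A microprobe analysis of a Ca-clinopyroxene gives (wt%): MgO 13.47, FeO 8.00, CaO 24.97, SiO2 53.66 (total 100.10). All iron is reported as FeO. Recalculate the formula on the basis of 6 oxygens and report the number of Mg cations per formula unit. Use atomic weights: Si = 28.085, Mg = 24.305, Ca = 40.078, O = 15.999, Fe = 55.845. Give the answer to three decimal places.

0.749 Mg apfu

13.47 wt% MgO ÷ 40.304 g/mol = 0.33421 mol, giving 0.33421 Mg and 0.33421 O.
8.00 wt% FeO ÷ 71.844 g/mol = 0.11135 mol, giving 0.11135 Fe and 0.11135 O.
24.97 wt% CaO ÷ 56.077 g/mol = 0.44528 mol, giving 0.44528 Ca and 0.44528 O.
53.66 wt% SiO2 ÷ 60.083 g/mol = 0.89310 mol, giving 0.89310 Si and 1.78620 O.
Oxygen sums to 2.67704; scaling by 6/2.67704 = 2.24128 puts the formula on 6 O.
Mg: 0.33421 × 2.24128 = 0.749 atoms per formula unit.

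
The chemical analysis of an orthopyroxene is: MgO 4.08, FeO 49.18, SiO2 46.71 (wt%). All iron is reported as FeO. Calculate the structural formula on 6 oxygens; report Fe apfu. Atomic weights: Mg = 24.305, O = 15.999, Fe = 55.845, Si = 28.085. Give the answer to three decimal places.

4.08 wt% MgO ÷ 40.304 g/mol = 0.10123 mol, giving 0.10123 Mg and 0.10123 O.
49.18 wt% FeO ÷ 71.844 g/mol = 0.68454 mol, giving 0.68454 Fe and 0.68454 O.
46.71 wt% SiO2 ÷ 60.083 g/mol = 0.77742 mol, giving 0.77742 Si and 1.55484 O.
Oxygen sums to 2.34061; scaling by 6/2.34061 = 2.56343 puts the formula on 6 O.
Fe: 0.68454 × 2.56343 = 1.755 atoms per formula unit.

1.755 Fe apfu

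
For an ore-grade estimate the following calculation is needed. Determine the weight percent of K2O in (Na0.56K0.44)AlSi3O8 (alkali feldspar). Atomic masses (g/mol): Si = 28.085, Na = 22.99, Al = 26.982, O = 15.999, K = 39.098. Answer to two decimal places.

7.69 wt%

M((Na0.56K0.44)AlSi3O8) = 269.307 g/mol; M(K2O) = 94.195 g/mol.
Moles K2O per formula unit = 0.44 K ÷ 2 = 0.2200.
K2O fraction = (0.2200 × 94.195) / 269.307 = 20.723/269.307 = 0.0769.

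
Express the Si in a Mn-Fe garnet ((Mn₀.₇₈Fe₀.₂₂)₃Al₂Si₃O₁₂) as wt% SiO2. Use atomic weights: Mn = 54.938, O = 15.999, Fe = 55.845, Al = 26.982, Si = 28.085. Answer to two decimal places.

36.37 wt%

Formula mass = 495.620 g/mol.
3 Si → 3.0000 mol SiO2 per formula unit; M(SiO2) = 60.083, so SiO2 mass = 180.249 g.
180.249/495.620 × 100 = 36.37 wt%.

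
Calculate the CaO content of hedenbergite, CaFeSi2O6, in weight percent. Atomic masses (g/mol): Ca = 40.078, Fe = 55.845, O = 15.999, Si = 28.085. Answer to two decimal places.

22.60 wt%

Formula mass = 248.087 g/mol.
1 Ca → 1.0000 mol CaO per formula unit; M(CaO) = 56.077, so CaO mass = 56.077 g.
56.077/248.087 × 100 = 22.60 wt%.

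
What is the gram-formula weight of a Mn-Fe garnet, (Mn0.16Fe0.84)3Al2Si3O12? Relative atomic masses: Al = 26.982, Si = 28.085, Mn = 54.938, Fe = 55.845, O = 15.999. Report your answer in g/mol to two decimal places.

Mn: 0.48 × 54.938 = 26.3702
Fe: 2.52 × 55.845 = 140.7294
Al: 2 × 26.982 = 53.9640
Si: 3 × 28.085 = 84.2550
O: 12 × 15.999 = 191.9880
Summing the contributions gives the formula mass.

497.31 g/mol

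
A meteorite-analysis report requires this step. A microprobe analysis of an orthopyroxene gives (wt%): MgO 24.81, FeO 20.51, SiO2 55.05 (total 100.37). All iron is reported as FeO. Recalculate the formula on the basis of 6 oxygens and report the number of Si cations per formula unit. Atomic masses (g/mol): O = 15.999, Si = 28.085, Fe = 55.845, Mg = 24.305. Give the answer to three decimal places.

2.011 Si apfu

MgO (M=40.304): mol = 0.61557; Mg = 0.61557, O = 0.61557.
FeO (M=71.844): mol = 0.28548; Fe = 0.28548, O = 0.28548.
SiO2 (M=60.083): mol = 0.91623; Si = 0.91623, O = 1.83246.
ΣO = 2.73351; factor = 6/ΣO = 2.19498.
Si apfu = 0.91623 × 2.19498 = 2.011.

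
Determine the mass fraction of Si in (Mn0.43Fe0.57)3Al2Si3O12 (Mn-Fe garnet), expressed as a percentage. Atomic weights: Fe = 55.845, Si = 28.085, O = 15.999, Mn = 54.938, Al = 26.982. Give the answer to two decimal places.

Formula mass = 1.29*54.938 + 1.71*55.845 + 2*26.982 + 3*28.085 + 12*15.999 = 496.572 g/mol, of which 84.255 g is Si.
So Si makes up 84.255/496.572 = 0.1697 of the mass, i.e. 16.97%.

16.97 weight percent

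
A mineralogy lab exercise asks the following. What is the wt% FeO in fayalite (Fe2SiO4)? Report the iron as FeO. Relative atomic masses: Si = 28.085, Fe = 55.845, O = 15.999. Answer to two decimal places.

M(Fe2SiO4) = 203.771 g/mol; M(FeO) = 71.844 g/mol.
Moles FeO per formula unit = 2 Fe ÷ 1 = 2.0000.
FeO fraction = (2.0000 × 71.844) / 203.771 = 143.688/203.771 = 0.7051.

70.51 wt%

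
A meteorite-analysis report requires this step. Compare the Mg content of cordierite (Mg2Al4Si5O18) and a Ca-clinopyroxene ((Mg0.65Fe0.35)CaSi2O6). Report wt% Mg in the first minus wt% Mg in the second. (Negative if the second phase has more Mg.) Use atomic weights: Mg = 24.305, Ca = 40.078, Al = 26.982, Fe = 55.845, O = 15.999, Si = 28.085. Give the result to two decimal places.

M(Mg2Al4Si5O18) = 584.945 g/mol, so wt% Mg = 48.610/584.945 × 100 = 8.31%.
M((Mg0.65Fe0.35)CaSi2O6) = 227.586 g/mol, so wt% Mg = 15.798/227.586 × 100 = 6.94%.
8.31 − 6.94 = 1.37 pp.

1.37 percentage points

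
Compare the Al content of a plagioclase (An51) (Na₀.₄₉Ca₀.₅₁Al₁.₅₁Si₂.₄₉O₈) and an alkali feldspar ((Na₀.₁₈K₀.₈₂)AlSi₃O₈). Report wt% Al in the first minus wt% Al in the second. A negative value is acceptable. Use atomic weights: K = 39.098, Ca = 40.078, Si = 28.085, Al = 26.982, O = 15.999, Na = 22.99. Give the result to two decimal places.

5.27 percentage points

First mineral: 40.743 g Al in 270.371 g formula = 15.07 wt% Al.
Second mineral: 26.982 g Al in 275.428 g formula = 9.80 wt% Al.
15.07% − 9.80% gives a difference of 5.27 percentage points.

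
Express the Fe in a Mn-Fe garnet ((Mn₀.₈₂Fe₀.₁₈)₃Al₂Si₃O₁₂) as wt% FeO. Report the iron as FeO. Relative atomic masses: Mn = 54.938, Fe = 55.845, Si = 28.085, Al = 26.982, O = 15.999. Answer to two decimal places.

M((Mn₀.₈₂Fe₀.₁₈)₃Al₂Si₃O₁₂) = 495.511 g/mol; M(FeO) = 71.844 g/mol.
Moles FeO per formula unit = 0.54 Fe ÷ 1 = 0.5400.
FeO fraction = (0.5400 × 71.844) / 495.511 = 38.796/495.511 = 0.0783.

7.83 wt%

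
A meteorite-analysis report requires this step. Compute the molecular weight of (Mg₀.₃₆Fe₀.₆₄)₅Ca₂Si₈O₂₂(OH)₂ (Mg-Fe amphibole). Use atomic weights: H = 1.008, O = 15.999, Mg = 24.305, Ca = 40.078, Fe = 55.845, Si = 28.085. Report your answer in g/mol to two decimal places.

913.28 g/mol

M = 1.80×24.305 + 3.20×55.845 + 2×40.078 + 8×28.085 + 24×15.999 + 2×1.008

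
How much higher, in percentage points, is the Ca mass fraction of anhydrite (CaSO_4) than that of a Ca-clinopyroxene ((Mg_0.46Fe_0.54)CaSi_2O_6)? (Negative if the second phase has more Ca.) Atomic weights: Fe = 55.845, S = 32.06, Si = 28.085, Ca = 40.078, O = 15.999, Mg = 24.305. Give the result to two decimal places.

First mineral: 40.078 g Ca in 136.134 g formula = 29.44 wt% Ca.
Second mineral: 40.078 g Ca in 233.579 g formula = 17.16 wt% Ca.
29.44% − 17.16% gives a difference of 12.28 percentage points.

12.28 percentage points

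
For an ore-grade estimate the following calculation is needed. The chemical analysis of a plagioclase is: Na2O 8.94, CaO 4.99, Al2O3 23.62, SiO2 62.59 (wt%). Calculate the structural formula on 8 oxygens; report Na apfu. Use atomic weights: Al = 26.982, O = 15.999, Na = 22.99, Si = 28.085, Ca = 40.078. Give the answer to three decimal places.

Na2O: 8.94/61.979 = 0.14424 mol → 0.28848 mol Na, 0.14424 mol O.
CaO: 4.99/56.077 = 0.08898 mol → 0.08898 mol Ca, 0.08898 mol O.
Al2O3: 23.62/101.961 = 0.23166 mol → 0.46332 mol Al, 0.69498 mol O.
SiO2: 62.59/60.083 = 1.04173 mol → 1.04173 mol Si, 2.08346 mol O.
Total oxygen = 3.01166 mol. Normalization factor = 8/3.01166 = 2.65634.
Na per 8 O = 0.28848 × 2.65634 = 0.766.

0.766 Na apfu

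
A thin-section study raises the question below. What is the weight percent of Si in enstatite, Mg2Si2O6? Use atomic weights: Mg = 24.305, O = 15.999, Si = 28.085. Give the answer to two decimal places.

Formula mass = 2×24.305 + 2×28.085 + 6×15.999 = 200.774 g/mol, of which 56.170 g is Si.
So Si makes up 56.170/200.774 = 0.2798 of the mass, i.e. 27.98%.

27.98 mass %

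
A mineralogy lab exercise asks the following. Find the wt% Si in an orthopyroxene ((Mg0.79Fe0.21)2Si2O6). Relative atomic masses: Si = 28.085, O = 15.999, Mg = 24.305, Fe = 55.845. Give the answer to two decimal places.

Formula mass = 1.58×24.305 + 0.42×55.845 + 2×28.085 + 6×15.999 = 214.021 g/mol, of which 56.170 g is Si.
So Si makes up 56.170/214.021 = 0.2625 of the mass, i.e. 26.25%.

26.25 weight percent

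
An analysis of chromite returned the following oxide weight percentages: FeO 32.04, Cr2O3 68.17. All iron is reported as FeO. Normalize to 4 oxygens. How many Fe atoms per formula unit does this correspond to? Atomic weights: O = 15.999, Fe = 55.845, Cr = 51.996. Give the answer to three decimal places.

FeO (M=71.844): mol = 0.44597; Fe = 0.44597, O = 0.44597.
Cr2O3 (M=151.989): mol = 0.44852; Cr = 0.89704, O = 1.34556.
ΣO = 1.79153; factor = 4/ΣO = 2.23273.
Fe apfu = 0.44597 × 2.23273 = 0.996.

0.996 Fe apfu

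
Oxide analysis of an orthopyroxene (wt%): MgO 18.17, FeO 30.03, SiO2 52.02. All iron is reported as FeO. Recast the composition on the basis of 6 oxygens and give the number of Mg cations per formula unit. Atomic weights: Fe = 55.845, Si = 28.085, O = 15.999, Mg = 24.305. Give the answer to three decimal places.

1.040 Mg apfu

MgO: 18.17/40.304 = 0.45082 mol → 0.45082 mol Mg, 0.45082 mol O.
FeO: 30.03/71.844 = 0.41799 mol → 0.41799 mol Fe, 0.41799 mol O.
SiO2: 52.02/60.083 = 0.86580 mol → 0.86580 mol Si, 1.73160 mol O.
Total oxygen = 2.60041 mol. Normalization factor = 6/2.60041 = 2.30733.
Mg per 6 O = 0.45082 × 2.30733 = 1.040.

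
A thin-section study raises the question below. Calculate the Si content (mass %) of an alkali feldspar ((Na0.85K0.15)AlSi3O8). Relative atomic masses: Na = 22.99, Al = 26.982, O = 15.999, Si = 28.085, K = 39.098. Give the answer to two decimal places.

31.84 mass %

M((Na0.85K0.15)AlSi3O8) = 264.635 g/mol.
Si contributes 3 × 28.085 = 84.255 g per mole.
84.255/264.635 = 0.3184 → 31.84%.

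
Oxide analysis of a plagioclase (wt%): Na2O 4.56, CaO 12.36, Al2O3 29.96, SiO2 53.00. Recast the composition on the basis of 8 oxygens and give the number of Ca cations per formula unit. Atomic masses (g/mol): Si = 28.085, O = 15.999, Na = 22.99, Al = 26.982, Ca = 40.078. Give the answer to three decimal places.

4.56 wt% Na2O ÷ 61.979 g/mol = 0.07357 mol, giving 0.14714 Na and 0.07357 O.
12.36 wt% CaO ÷ 56.077 g/mol = 0.22041 mol, giving 0.22041 Ca and 0.22041 O.
29.96 wt% Al2O3 ÷ 101.961 g/mol = 0.29384 mol, giving 0.58768 Al and 0.88152 O.
53.00 wt% SiO2 ÷ 60.083 g/mol = 0.88211 mol, giving 0.88211 Si and 1.76422 O.
Oxygen sums to 2.93972; scaling by 8/2.93972 = 2.72135 puts the formula on 8 O.
Ca: 0.22041 × 2.72135 = 0.600 atoms per formula unit.

0.600 Ca apfu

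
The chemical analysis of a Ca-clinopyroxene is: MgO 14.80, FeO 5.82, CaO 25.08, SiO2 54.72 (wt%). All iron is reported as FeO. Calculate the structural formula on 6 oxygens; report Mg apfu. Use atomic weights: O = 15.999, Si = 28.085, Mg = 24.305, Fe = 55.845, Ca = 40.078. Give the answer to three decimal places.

MgO: 14.80/40.304 = 0.36721 mol → 0.36721 mol Mg, 0.36721 mol O.
FeO: 5.82/71.844 = 0.08101 mol → 0.08101 mol Fe, 0.08101 mol O.
CaO: 25.08/56.077 = 0.44724 mol → 0.44724 mol Ca, 0.44724 mol O.
SiO2: 54.72/60.083 = 0.91074 mol → 0.91074 mol Si, 1.82148 mol O.
Total oxygen = 2.71694 mol. Normalization factor = 6/2.71694 = 2.20837.
Mg per 6 O = 0.36721 × 2.20837 = 0.811.

0.811 Mg apfu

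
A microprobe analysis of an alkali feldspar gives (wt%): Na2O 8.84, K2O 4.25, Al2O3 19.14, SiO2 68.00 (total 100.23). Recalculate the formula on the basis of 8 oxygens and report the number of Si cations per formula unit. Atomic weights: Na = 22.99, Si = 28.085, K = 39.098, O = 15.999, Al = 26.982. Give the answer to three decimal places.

3.004 Si apfu

Na2O: 8.84/61.979 = 0.14263 mol → 0.28526 mol Na, 0.14263 mol O.
K2O: 4.25/94.195 = 0.04512 mol → 0.09024 mol K, 0.04512 mol O.
Al2O3: 19.14/101.961 = 0.18772 mol → 0.37544 mol Al, 0.56316 mol O.
SiO2: 68.00/60.083 = 1.13177 mol → 1.13177 mol Si, 2.26354 mol O.
Total oxygen = 3.01445 mol. Normalization factor = 8/3.01445 = 2.65388.
Si per 8 O = 1.13177 × 2.65388 = 3.004.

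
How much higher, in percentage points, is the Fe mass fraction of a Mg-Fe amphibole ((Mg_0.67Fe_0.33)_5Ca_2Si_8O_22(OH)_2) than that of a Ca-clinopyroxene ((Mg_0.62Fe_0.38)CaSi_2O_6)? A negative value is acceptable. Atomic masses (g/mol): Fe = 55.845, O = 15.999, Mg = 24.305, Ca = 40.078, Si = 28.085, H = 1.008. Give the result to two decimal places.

M((Mg_0.67Fe_0.33)_5Ca_2Si_8O_22(OH)_2) = 864.394 g/mol, so wt% Fe = 92.144/864.394 × 100 = 10.66%.
M((Mg_0.62Fe_0.38)CaSi_2O_6) = 228.532 g/mol, so wt% Fe = 21.221/228.532 × 100 = 9.29%.
10.66 − 9.29 = 1.37 pp.

1.37 percentage points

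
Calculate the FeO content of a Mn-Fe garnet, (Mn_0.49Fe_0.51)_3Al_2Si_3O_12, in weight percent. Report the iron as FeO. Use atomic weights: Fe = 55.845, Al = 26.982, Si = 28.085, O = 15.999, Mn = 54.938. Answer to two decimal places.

22.14 wt%

M((Mn_0.49Fe_0.51)_3Al_2Si_3O_12) = 496.409 g/mol; M(FeO) = 71.844 g/mol.
Moles FeO per formula unit = 1.53 Fe ÷ 1 = 1.5300.
FeO fraction = (1.5300 × 71.844) / 496.409 = 109.921/496.409 = 0.2214.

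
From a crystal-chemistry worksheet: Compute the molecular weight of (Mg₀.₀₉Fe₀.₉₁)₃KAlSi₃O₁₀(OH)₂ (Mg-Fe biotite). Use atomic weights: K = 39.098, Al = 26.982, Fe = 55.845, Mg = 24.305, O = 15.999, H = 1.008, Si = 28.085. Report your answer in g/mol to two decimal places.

503.36 g/mol

The formula mass is the sum 0.27×24.305 + 2.73×55.845 + 1×39.098 + 1×26.982 + 3×28.085 + 12×15.999 + 2×1.008.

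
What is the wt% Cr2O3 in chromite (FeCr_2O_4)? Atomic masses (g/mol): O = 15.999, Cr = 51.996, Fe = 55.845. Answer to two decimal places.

Molar mass of FeCr_2O_4 = 1×55.845 + 2×51.996 + 4×15.999 = 223.833 g/mol.
Each formula unit contains 2 Cr, equivalent to 2/2 = 1.0000 mol Cr2O3.
M(Cr2O3) = 2×51.996 + 3×15.999 = 151.989 g/mol.
Mass of Cr2O3 per formula unit = 1.0000 × 151.989 = 151.989 g.
Cr2O3 wt% = 151.989 / 223.833 × 100 = 67.90%.

67.90 wt%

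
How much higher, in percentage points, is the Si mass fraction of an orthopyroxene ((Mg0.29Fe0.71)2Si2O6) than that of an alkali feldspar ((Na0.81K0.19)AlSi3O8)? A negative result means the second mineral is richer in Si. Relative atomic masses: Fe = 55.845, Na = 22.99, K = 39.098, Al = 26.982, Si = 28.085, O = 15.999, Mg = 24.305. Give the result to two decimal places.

-8.89 percentage points

Si in (Mg0.29Fe0.71)2Si2O6: molar mass 245.561 g/mol; 2×28.085 = 56.170 g → 22.87 wt%.
Si in (Na0.81K0.19)AlSi3O8: molar mass 265.280 g/mol; 3×28.085 = 84.255 g → 31.76 wt%.
Difference = 22.87 − 31.76 = -8.89 percentage points.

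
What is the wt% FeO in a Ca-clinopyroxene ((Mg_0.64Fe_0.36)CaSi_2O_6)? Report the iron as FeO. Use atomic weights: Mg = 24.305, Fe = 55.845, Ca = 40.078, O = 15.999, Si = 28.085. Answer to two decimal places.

M((Mg_0.64Fe_0.36)CaSi_2O_6) = 227.901 g/mol; M(FeO) = 71.844 g/mol.
Moles FeO per formula unit = 0.36 Fe ÷ 1 = 0.3600.
FeO fraction = (0.3600 × 71.844) / 227.901 = 25.864/227.901 = 0.1135.

11.35 wt%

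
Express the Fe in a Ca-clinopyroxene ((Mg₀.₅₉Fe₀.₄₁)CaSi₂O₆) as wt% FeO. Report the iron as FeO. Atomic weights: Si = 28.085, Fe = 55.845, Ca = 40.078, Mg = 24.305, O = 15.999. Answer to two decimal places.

Formula mass = 229.478 g/mol.
0.41 Fe → 0.4100 mol FeO per formula unit; M(FeO) = 71.844, so FeO mass = 29.456 g.
29.456/229.478 × 100 = 12.84 wt%.

12.84 wt%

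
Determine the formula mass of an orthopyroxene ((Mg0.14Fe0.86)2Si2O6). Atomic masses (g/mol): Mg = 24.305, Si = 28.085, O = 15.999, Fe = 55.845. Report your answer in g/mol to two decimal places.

255.02 g/mol

M = 0.28*24.305 + 1.72*55.845 + 2*28.085 + 6*15.999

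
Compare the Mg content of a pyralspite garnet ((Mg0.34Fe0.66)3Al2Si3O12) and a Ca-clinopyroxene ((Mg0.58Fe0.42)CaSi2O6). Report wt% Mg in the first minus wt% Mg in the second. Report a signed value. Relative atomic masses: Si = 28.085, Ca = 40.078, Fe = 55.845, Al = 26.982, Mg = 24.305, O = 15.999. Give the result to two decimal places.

M((Mg0.34Fe0.66)3Al2Si3O12) = 465.571 g/mol, so wt% Mg = 24.791/465.571 × 100 = 5.32%.
M((Mg0.58Fe0.42)CaSi2O6) = 229.794 g/mol, so wt% Mg = 14.097/229.794 × 100 = 6.13%.
5.32 − 6.13 = -0.81 pp.

-0.81 percentage points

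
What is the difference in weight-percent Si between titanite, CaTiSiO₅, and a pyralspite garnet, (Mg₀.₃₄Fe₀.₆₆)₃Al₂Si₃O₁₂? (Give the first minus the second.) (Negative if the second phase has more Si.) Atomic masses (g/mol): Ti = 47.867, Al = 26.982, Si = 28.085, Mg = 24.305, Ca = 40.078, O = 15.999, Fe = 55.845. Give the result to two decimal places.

-3.77 percentage points

First mineral: 28.085 g Si in 196.025 g formula = 14.33 wt% Si.
Second mineral: 84.255 g Si in 465.571 g formula = 18.10 wt% Si.
14.33% − 18.10% gives a difference of -3.77 percentage points.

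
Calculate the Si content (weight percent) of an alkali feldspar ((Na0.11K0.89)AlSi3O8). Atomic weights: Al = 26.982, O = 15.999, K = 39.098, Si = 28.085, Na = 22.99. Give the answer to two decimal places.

30.47 weight percent

M((Na0.11K0.89)AlSi3O8) = 276.555 g/mol.
Si contributes 3 × 28.085 = 84.255 g per mole.
84.255/276.555 = 0.3047 → 30.47%.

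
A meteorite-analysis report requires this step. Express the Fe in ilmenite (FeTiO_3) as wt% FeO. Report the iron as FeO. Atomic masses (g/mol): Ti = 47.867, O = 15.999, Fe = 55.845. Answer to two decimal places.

47.36 wt%

Formula mass = 151.709 g/mol.
1 Fe → 1.0000 mol FeO per formula unit; M(FeO) = 71.844, so FeO mass = 71.844 g.
71.844/151.709 × 100 = 47.36 wt%.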